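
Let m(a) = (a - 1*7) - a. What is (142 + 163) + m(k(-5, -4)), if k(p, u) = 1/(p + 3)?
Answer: 298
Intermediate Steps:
k(p, u) = 1/(3 + p)
m(a) = -7 (m(a) = (a - 7) - a = (-7 + a) - a = -7)
(142 + 163) + m(k(-5, -4)) = (142 + 163) - 7 = 305 - 7 = 298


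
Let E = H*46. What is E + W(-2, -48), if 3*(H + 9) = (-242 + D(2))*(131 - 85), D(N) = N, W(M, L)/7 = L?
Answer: -170030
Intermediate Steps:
W(M, L) = 7*L
H = -3689 (H = -9 + ((-242 + 2)*(131 - 85))/3 = -9 + (-240*46)/3 = -9 + (⅓)*(-11040) = -9 - 3680 = -3689)
E = -169694 (E = -3689*46 = -169694)
E + W(-2, -48) = -169694 + 7*(-48) = -169694 - 336 = -170030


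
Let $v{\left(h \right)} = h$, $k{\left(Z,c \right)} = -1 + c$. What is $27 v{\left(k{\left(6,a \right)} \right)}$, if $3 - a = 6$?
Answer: $-108$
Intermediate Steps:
$a = -3$ ($a = 3 - 6 = -3$)
$27 v{\left(k{\left(6,a \right)} \right)} = 27 \left(-1 - 3\right) = 27 \left(-4\right) = -108$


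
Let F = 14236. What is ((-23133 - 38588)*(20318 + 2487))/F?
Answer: -1407547405/14236 ≈ -98872.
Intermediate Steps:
((-23133 - 38588)*(20318 + 2487))/F = ((-23133 - 38588)*(20318 + 2487))/14236 = -61721*22805*(1/14236) = -1407547405*1/14236 = -1407547405/14236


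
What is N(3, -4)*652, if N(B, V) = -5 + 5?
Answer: 0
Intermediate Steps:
N(B, V) = 0
N(3, -4)*652 = 0*652 = 0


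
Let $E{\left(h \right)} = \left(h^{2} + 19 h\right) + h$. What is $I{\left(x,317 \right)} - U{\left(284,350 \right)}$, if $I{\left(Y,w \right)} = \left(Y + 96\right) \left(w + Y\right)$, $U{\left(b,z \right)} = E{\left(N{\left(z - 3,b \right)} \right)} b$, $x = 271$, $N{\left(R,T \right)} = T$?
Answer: $-24303628$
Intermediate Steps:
$E{\left(h \right)} = h^{2} + 20 h$
$U{\left(b,z \right)} = b^{2} \left(20 + b\right)$ ($U{\left(b,z \right)} = b \left(20 + b\right) b = b^{2} \left(20 + b\right)$)
$I{\left(Y,w \right)} = \left(96 + Y\right) \left(Y + w\right)$
$I{\left(x,317 \right)} - U{\left(284,350 \right)} = \left(271^{2} + 96 \cdot 271 + 96 \cdot 317 + 271 \cdot 317\right) - 284^{2} \left(20 + 284\right) = \left(73441 + 26016 + 30432 + 85907\right) - 80656 \cdot 304 = 215796 - 24519424 = -24303628$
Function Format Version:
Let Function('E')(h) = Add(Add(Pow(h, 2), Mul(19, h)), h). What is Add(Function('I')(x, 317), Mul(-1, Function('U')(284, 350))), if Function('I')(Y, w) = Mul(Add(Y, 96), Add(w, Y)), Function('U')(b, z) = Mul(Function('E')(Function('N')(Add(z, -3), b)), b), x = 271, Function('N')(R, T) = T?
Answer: -24303628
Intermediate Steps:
Function('E')(h) = Add(Pow(h, 2), Mul(20, h))
Function('U')(b, z) = Mul(Pow(b, 2), Add(20, b)) (Function('U')(b, z) = Mul(Mul(b, Add(20, b)), b) = Mul(Pow(b, 2), Add(20, b)))
Function('I')(Y, w) = Mul(Add(96, Y), Add(Y, w))
Add(Function('I')(x, 317), Mul(-1, Function('U')(284, 350))) = Add(Add(Pow(271, 2), Mul(96, 271), Mul(96, 317), Mul(271, 317)), Mul(-1, Mul(Pow(284, 2), Add(20, 284)))) = Add(Add(73441, 26016, 30432, 85907), Mul(-1, Mul(80656, 304))) = Add(215796, Mul(-1, 24519424)) = Add(215796, -24519424) = -24303628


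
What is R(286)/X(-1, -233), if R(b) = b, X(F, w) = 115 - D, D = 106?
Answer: 286/9 ≈ 31.778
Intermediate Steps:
X(F, w) = 9 (X(F, w) = 115 - 1*106 = 115 - 106 = 9)
R(286)/X(-1, -233) = 286/9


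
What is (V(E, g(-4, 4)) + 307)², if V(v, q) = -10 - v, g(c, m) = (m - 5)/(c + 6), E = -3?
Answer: 90000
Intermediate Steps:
g(c, m) = (-5 + m)/(6 + c)
(V(E, g(-4, 4)) + 307)² = ((-10 - 1*(-3)) + 307)² = ((-10 + 3) + 307)² = (-7 + 307)² = 300² = 90000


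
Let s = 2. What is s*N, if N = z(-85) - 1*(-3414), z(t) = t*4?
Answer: 6148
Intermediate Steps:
z(t) = 4*t
N = 3074 (N = 4*(-85) - 1*(-3414) = -340 + 3414 = 3074)
s*N = 2*3074 = 6148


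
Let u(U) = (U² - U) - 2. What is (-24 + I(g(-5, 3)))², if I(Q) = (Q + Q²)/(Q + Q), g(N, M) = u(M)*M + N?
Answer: 400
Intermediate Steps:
u(U) = -2 + U² - U
g(N, M) = N + M*(-2 + M² - M) (g(N, M) = (-2 + M² - M)*M + N = M*(-2 + M² - M) + N = N + M*(-2 + M² - M))
I(Q) = (Q + Q²)/(2*Q) (I(Q) = (Q + Q²)/((2*Q)) = (Q + Q²)*(1/(2*Q)) = (Q + Q²)/(2*Q))
(-24 + I(g(-5, 3)))² = (-24 + (½ + (-5 - 1*3*(2 + 3 - 1*3²))/2))² = (-24 + (½ + (-5 - 1*3*(2 + 3 - 1*9))/2))² = (-24 + (½ + (-5 - 1*3*(2 + 3 - 9))/2))² = (-24 + (½ + (-5 - 1*3*(-4))/2))² = (-24 + (½ + (-5 + 12)/2))² = (-24 + (½ + (½)*7))² = (-24 + (½ + 7/2))² = (-24 + 4)² = (-20)² = 400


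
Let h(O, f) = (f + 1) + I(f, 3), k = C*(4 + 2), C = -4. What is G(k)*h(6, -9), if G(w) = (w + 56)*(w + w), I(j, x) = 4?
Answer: 6144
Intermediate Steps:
k = -24 (k = -4*(4 + 2) = -4*6 = -24)
G(w) = 2*w*(56 + w) (G(w) = (56 + w)*(2*w) = 2*w*(56 + w))
h(O, f) = 5 + f (h(O, f) = (f + 1) + 4 = (1 + f) + 4 = 5 + f)
G(k)*h(6, -9) = (2*(-24)*(56 - 24))*(5 - 9) = (2*(-24)*32)*(-4) = -1536*(-4) = 6144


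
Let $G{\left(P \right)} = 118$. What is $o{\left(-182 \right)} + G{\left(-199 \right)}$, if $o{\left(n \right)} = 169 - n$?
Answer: $469$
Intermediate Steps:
$o{\left(-182 \right)} + G{\left(-199 \right)} = \left(169 - -182\right) + 118 = \left(169 + 182\right) + 118 = 351 + 118 = 469$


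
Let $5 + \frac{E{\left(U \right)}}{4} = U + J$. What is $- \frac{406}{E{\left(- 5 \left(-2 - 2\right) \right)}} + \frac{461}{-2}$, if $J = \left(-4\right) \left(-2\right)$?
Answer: $- \frac{5403}{23} \approx -234.91$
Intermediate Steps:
$J = 8$
$E{\left(U \right)} = 12 + 4 U$ ($E{\left(U \right)} = -20 + 4 \left(U + 8\right) = -20 + 4 \left(8 + U\right) = -20 + \left(32 + 4 U\right) = 12 + 4 U$)
$- \frac{406}{E{\left(- 5 \left(-2 - 2\right) \right)}} + \frac{461}{-2} = - \frac{406}{12 + 4 \left(- 5 \left(-2 - 2\right)\right)} + \frac{461}{-2} = - \frac{406}{12 + 4 \left(\left(-5\right) \left(-4\right)\right)} + 461 \left(- \frac{1}{2}\right) = - \frac{406}{12 + 4 \cdot 20} - \frac{461}{2} = - \frac{406}{12 + 80} - \frac{461}{2} = - \frac{406}{92} - \frac{461}{2} = \left(-406\right) \frac{1}{92} - \frac{461}{2} = - \frac{203}{46} - \frac{461}{2} = - \frac{5403}{23}$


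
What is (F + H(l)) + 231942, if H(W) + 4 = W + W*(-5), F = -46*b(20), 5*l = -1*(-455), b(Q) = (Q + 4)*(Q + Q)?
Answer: 187414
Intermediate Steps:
b(Q) = 2*Q*(4 + Q) (b(Q) = (4 + Q)*(2*Q) = 2*Q*(4 + Q))
l = 91 (l = (-1*(-455))/5 = (⅕)*455 = 91)
F = -44160 (F = -92*20*(4 + 20) = -92*20*24 = -46*960 = -44160)
H(W) = -4 - 4*W (H(W) = -4 + (W + W*(-5)) = -4 + (W - 5*W) = -4 - 4*W)
(F + H(l)) + 231942 = (-44160 + (-4 - 4*91)) + 231942 = (-44160 + (-4 - 364)) + 231942 = (-44160 - 368) + 231942 = -44528 + 231942 = 187414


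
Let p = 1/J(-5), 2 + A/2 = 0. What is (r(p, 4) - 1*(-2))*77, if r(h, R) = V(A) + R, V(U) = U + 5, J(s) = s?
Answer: 539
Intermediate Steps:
A = -4 (A = -4 + 2*0 = -4 + 0 = -4)
p = -⅕ (p = 1/(-5) = -⅕ ≈ -0.20000)
V(U) = 5 + U
r(h, R) = 1 + R (r(h, R) = (5 - 4) + R = 1 + R)
(r(p, 4) - 1*(-2))*77 = ((1 + 4) - 1*(-2))*77 = (5 + 2)*77 = 7*77 = 539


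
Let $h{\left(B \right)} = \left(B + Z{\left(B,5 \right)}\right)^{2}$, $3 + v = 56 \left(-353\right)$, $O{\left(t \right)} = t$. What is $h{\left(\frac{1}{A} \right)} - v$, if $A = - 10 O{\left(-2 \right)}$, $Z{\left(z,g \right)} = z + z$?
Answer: $\frac{7908409}{400} \approx 19771.0$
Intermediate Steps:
$Z{\left(z,g \right)} = 2 z$
$A = 20$ ($A = \left(-10\right) \left(-2\right) = 20$)
$v = -19771$ ($v = -3 + 56 \left(-353\right) = -3 - 19768 = -19771$)
$h{\left(B \right)} = 9 B^{2}$ ($h{\left(B \right)} = \left(B + 2 B\right)^{2} = \left(3 B\right)^{2} = 9 B^{2}$)
$h{\left(\frac{1}{A} \right)} - v = 9 \left(\frac{1}{20}\right)^{2} - -19771 = \frac{9}{400} + 19771 = \frac{7908409}{400}$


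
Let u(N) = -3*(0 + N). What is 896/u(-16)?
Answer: 56/3 ≈ 18.667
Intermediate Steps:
u(N) = -3*N
896/u(-16) = 896/((-3*(-16))) = 896/48 = 896*(1/48) = 56/3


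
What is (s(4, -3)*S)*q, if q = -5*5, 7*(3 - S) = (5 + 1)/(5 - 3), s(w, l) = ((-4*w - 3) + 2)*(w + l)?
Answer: 7650/7 ≈ 1092.9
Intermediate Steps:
s(w, l) = (-1 - 4*w)*(l + w) (s(w, l) = ((-3 - 4*w) + 2)*(l + w) = (-1 - 4*w)*(l + w))
S = 18/7 (S = 3 - (5 + 1)/(7*(5 - 3)) = 3 - 6/(7*2) = 3 - 1/7*3 = 3 - 3/7 = 18/7 ≈ 2.5714)
q = -25
(s(4, -3)*S)*q = ((-1*(-3) - 1*4 - 4*4**2 - 4*(-3)*4)*(18/7))*(-25) = ((3 - 4 - 4*16 + 48)*(18/7))*(-25) = ((3 - 4 - 64 + 48)*(18/7))*(-25) = -17*18/7*(-25) = -306/7*(-25) = 7650/7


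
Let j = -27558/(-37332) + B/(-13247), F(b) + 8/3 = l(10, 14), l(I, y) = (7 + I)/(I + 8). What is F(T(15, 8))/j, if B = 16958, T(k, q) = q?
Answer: 425851309/134007615 ≈ 3.1778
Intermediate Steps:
l(I, y) = (7 + I)/(8 + I)
F(b) = -31/18 (F(b) = -8/3 + (7 + 10)/(8 + 10) = -8/3 + 17/18 = -31/18)
j = -14889735/27474278 (j = -27558/(-37332) + 16958/(-13247) = -27558*(-1/37332) + 16958*(-1/13247) = 1531/2074 - 16958/13247 = -14889735/27474278 ≈ -0.54195)
F(T(15, 8))/j = -31/(18*(-14889735/27474278)) = -31/18*(-27474278/14889735) = 425851309/134007615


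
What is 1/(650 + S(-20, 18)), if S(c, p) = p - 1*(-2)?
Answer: 1/670 ≈ 0.0014925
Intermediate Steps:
S(c, p) = 2 + p (S(c, p) = p + 2 = 2 + p)
1/(650 + S(-20, 18)) = 1/(650 + (2 + 18)) = 1/(650 + 20) = 1/670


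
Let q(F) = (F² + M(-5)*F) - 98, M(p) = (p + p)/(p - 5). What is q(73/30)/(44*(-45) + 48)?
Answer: 80681/1738800 ≈ 0.046400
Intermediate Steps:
M(p) = 2*p/(-5 + p) (M(p) = (2*p)/(-5 + p) = 2*p/(-5 + p))
q(F) = -98 + F + F² (q(F) = (F² + (2*(-5)/(-5 - 5))*F) - 98 = (F² + (2*(-5)/(-10))*F) - 98 = (F² + (2*(-5)*(-⅒))*F) - 98 = (F² + 1*F) - 98 = (F² + F) - 98 = (F + F²) - 98 = -98 + F + F²)
q(73/30)/(44*(-45) + 48) = (-98 + 73/30 + (73/30)²)/(44*(-45) + 48) = (-98 + 73*(1/30) + (73*(1/30))²)/(-1980 + 48) = (-98 + 73/30 + (73/30)²)/(-1932) = (-98 + 73/30 + 5329/900)*(-1/1932) = -80681/900*(-1/1932) = 80681/1738800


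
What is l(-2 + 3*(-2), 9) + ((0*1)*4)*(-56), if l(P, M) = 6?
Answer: 6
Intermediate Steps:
l(-2 + 3*(-2), 9) + ((0*1)*4)*(-56) = 6 + ((0*1)*4)*(-56) = 6 + (0*4)*(-56) = 6 + 0*(-56) = 6 + 0 = 6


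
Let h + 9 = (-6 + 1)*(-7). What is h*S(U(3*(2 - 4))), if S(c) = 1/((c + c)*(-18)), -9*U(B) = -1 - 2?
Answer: -13/6 ≈ -2.1667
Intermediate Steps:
h = 26 (h = -9 + (-6 + 1)*(-7) = -9 - 5*(-7) = -9 + 35 = 26)
U(B) = ⅓ (U(B) = -(-1 - 2)/9 = -⅑*(-3) = ⅓)
S(c) = -1/(36*c) (S(c) = -1/18/(2*c) = (1/(2*c))*(-1/18) = -1/(36*c))
h*S(U(3*(2 - 4))) = 26*(-1/(36*⅓)) = 26*(-1/36*3) = 26*(-1/12) = -13/6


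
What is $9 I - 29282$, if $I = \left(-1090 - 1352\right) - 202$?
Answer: $-53078$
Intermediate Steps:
$I = -2644$ ($I = -2442 - 202 = -2644$)
$9 I - 29282 = 9 \left(-2644\right) - 29282 = -23796 - 29282 = -53078$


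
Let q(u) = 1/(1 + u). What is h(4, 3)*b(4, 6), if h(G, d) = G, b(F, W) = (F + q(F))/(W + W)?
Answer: 7/5 ≈ 1.4000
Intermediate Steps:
b(F, W) = (F + 1/(1 + F))/(2*W) (b(F, W) = (F + 1/(1 + F))/(W + W) = (F + 1/(1 + F))/((2*W)) = (F + 1/(1 + F))*(1/(2*W)) = (F + 1/(1 + F))/(2*W))
h(4, 3)*b(4, 6) = 4*((½)*(1 + 4*(1 + 4))/(6*(1 + 4))) = 4*((½)*(⅙)*(1 + 4*5)/5) = 4*((½)*(⅙)*(⅕)*(1 + 20)) = 4*((½)*(⅙)*(⅕)*21) = 4*(7/20) = 7/5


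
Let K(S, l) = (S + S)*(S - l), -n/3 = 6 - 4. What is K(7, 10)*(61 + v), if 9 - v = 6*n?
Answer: -4452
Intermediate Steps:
n = -6 (n = -3*(6 - 4) = -3*2 = -6)
v = 45 (v = 9 - 6*(-6) = 9 - 1*(-36) = 9 + 36 = 45)
K(S, l) = 2*S*(S - l) (K(S, l) = (2*S)*(S - l) = 2*S*(S - l))
K(7, 10)*(61 + v) = (2*7*(7 - 1*10))*(61 + 45) = (2*7*(7 - 10))*106 = (2*7*(-3))*106 = -42*106 = -4452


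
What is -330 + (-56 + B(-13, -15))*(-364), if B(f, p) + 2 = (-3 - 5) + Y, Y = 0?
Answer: 23694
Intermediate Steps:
B(f, p) = -10 (B(f, p) = -2 + ((-3 - 5) + 0) = -2 + (-8 + 0) = -2 - 8 = -10)
-330 + (-56 + B(-13, -15))*(-364) = -330 + (-56 - 10)*(-364) = -330 - 66*(-364) = -330 + 24024 = 23694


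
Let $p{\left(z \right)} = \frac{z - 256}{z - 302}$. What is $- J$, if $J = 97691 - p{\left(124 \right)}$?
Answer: $- \frac{8694433}{89} \approx -97690.0$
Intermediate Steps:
$p{\left(z \right)} = \frac{-256 + z}{-302 + z}$
$J = \frac{8694433}{89}$ ($J = 97691 - \frac{-256 + 124}{-302 + 124} = 97691 - \frac{1}{-178} \left(-132\right) = 97691 - \left(- \frac{1}{178}\right) \left(-132\right) = 97691 - \frac{66}{89} = \frac{8694433}{89} \approx 97690.0$)
$- J = \left(-1\right) \frac{8694433}{89} = - \frac{8694433}{89}$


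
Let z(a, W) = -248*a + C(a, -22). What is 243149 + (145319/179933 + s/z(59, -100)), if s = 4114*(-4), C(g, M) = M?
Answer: 18856627726388/77551123 ≈ 2.4315e+5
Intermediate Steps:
s = -16456
z(a, W) = -22 - 248*a (z(a, W) = -248*a - 22 = -22 - 248*a)
243149 + (145319/179933 + s/z(59, -100)) = 243149 + (145319/179933 - 16456/(-22 - 248*59)) = 243149 + (145319*(1/179933) - 16456/(-22 - 14632)) = 243149 + (145319/179933 - 16456/(-14654)) = 243149 + (145319/179933 - 16456*(-1/14654)) = 243149 + (145319/179933 + 484/431) = 243149 + 149720061/77551123 = 18856627726388/77551123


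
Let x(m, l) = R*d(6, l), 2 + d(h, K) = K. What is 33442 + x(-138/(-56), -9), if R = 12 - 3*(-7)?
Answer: 33079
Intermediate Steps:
d(h, K) = -2 + K
R = 33 (R = 12 + 21 = 33)
x(m, l) = -66 + 33*l (x(m, l) = 33*(-2 + l) = -66 + 33*l)
33442 + x(-138/(-56), -9) = 33442 + (-66 + 33*(-9)) = 33442 + (-66 - 297) = 33442 - 363 = 33079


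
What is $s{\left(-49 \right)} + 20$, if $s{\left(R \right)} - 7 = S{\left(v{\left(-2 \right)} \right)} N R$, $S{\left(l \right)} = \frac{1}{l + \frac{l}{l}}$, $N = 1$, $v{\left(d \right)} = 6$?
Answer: $20$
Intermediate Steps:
$S{\left(l \right)} = \frac{1}{1 + l}$ ($S{\left(l \right)} = \frac{1}{l + 1} = \frac{1}{1 + l}$)
$s{\left(R \right)} = 7 + \frac{R}{7}$ ($s{\left(R \right)} = 7 + \frac{1}{1 + 6} \cdot 1 R = 7 + \frac{1}{7} \cdot 1 R = 7 + \frac{R}{7}$)
$s{\left(-49 \right)} + 20 = \left(7 + \frac{1}{7} \left(-49\right)\right) + 20 = \left(7 - 7\right) + 20 = 0 + 20 = 20$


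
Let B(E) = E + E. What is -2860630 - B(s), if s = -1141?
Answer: -2858348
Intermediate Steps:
B(E) = 2*E
-2860630 - B(s) = -2860630 - 2*(-1141) = -2860630 - 1*(-2282) = -2860630 + 2282 = -2858348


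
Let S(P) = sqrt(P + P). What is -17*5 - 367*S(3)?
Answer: -85 - 367*sqrt(6) ≈ -983.96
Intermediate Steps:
S(P) = sqrt(2)*sqrt(P) (S(P) = sqrt(2*P) = sqrt(2)*sqrt(P))
-17*5 - 367*S(3) = -17*5 - 367*sqrt(2)*sqrt(3) = -85 - 367*sqrt(6)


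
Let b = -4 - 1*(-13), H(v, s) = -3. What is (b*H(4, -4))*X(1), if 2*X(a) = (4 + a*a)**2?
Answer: -675/2 ≈ -337.50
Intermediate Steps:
b = 9 (b = -4 + 13 = 9)
X(a) = (4 + a**2)**2/2 (X(a) = (4 + a*a)**2/2 = (4 + a**2)**2/2)
(b*H(4, -4))*X(1) = (9*(-3))*((4 + 1**2)**2/2) = -27*(4 + 1)**2/2 = -27*5**2/2 = -27*25/2 = -675/2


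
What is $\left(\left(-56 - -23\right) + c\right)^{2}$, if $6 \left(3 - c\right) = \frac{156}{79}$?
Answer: $\frac{5740816}{6241} \approx 919.86$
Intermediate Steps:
$c = \frac{211}{79}$ ($c = 3 - \frac{156 \cdot \frac{1}{79}}{6} = 3 - \frac{26}{79} = \frac{211}{79} \approx 2.6709$)
$\left(\left(-56 - -23\right) + c\right)^{2} = \left(\left(-56 - -23\right) + \frac{211}{79}\right)^{2} = \left(\left(-56 + 23\right) + \frac{211}{79}\right)^{2} = \left(-33 + \frac{211}{79}\right)^{2} = \left(- \frac{2396}{79}\right)^{2} = \frac{5740816}{6241}$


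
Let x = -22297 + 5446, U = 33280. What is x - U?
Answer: -50131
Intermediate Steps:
x = -16851
x - U = -16851 - 1*33280 = -16851 - 33280 = -50131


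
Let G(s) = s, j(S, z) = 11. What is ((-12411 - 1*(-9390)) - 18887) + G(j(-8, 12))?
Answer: -21897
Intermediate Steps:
((-12411 - 1*(-9390)) - 18887) + G(j(-8, 12)) = ((-12411 - 1*(-9390)) - 18887) + 11 = ((-12411 + 9390) - 18887) + 11 = (-3021 - 18887) + 11 = -21908 + 11 = -21897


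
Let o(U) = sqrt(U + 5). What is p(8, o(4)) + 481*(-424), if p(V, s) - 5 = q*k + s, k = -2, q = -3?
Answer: -203930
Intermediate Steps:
o(U) = sqrt(5 + U)
p(V, s) = 11 + s (p(V, s) = 5 + (-3*(-2) + s) = 5 + (6 + s) = 11 + s)
p(8, o(4)) + 481*(-424) = (11 + sqrt(5 + 4)) + 481*(-424) = (11 + sqrt(9)) - 203944 = (11 + 3) - 203944 = 14 - 203944 = -203930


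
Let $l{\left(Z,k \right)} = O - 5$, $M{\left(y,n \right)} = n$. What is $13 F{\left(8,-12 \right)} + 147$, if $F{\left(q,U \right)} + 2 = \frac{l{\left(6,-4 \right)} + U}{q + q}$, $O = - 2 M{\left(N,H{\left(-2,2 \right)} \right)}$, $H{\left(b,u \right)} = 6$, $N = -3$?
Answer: $\frac{1559}{16} \approx 97.438$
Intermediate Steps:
$O = -12$ ($O = \left(-2\right) 6 = -12$)
$l{\left(Z,k \right)} = -17$ ($l{\left(Z,k \right)} = -12 - 5 = -17$)
$F{\left(q,U \right)} = -2 + \frac{-17 + U}{2 q}$ ($F{\left(q,U \right)} = -2 + \frac{-17 + U}{q + q} = -2 + \frac{-17 + U}{2 q}$)
$13 F{\left(8,-12 \right)} + 147 = 13 \frac{-17 - 12 - 32}{2 \cdot 8} + 147 = 13 \cdot \frac{1}{2} \cdot \frac{1}{8} \left(-17 - 12 - 32\right) + 147 = 13 \cdot \frac{1}{2} \cdot \frac{1}{8} \left(-61\right) + 147 = 13 \left(- \frac{61}{16}\right) + 147 = - \frac{793}{16} + 147 = \frac{1559}{16}$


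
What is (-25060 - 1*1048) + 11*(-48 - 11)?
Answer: -26757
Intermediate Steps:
(-25060 - 1*1048) + 11*(-48 - 11) = (-25060 - 1048) + 11*(-59) = -26108 - 649 = -26757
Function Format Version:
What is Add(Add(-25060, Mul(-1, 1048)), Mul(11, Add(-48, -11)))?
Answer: -26757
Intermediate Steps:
Add(Add(-25060, Mul(-1, 1048)), Mul(11, Add(-48, -11))) = Add(Add(-25060, -1048), Mul(11, -59)) = Add(-26108, -649) = -26757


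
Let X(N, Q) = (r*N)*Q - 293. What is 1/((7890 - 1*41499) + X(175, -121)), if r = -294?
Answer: 1/6191548 ≈ 1.6151e-7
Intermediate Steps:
X(N, Q) = -293 - 294*N*Q (X(N, Q) = (-294*N)*Q - 293 = -294*N*Q - 293 = -293 - 294*N*Q)
1/((7890 - 1*41499) + X(175, -121)) = 1/((7890 - 1*41499) + (-293 - 294*175*(-121))) = 1/((7890 - 41499) + (-293 + 6225450)) = 1/(-33609 + 6225157) = 1/6191548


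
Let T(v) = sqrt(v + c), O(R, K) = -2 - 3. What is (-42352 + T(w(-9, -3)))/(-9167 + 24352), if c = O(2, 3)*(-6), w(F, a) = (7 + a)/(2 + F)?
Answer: -42352/15185 + sqrt(1442)/106295 ≈ -2.7887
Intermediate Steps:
O(R, K) = -5
w(F, a) = (7 + a)/(2 + F)
c = 30 (c = -5*(-6) = 30)
T(v) = sqrt(30 + v) (T(v) = sqrt(v + 30) = sqrt(30 + v))
(-42352 + T(w(-9, -3)))/(-9167 + 24352) = (-42352 + sqrt(30 + (7 - 3)/(2 - 9)))/(-9167 + 24352) = (-42352 + sqrt(30 + 4/(-7)))/15185 = (-42352 + sqrt(30 - 1/7*4))*(1/15185) = (-42352 + sqrt(30 - 4/7))*(1/15185) = (-42352 + sqrt(206/7))*(1/15185) = (-42352 + sqrt(1442)/7)*(1/15185) = -42352/15185 + sqrt(1442)/106295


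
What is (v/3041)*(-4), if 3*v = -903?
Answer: 1204/3041 ≈ 0.39592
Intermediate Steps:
v = -301 (v = (1/3)*(-903) = -301)
(v/3041)*(-4) = -301/3041*(-4) = 1204/3041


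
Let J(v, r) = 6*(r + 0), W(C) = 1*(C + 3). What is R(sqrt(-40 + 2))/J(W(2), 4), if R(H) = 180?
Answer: 15/2 ≈ 7.5000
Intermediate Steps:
W(C) = 3 + C (W(C) = 1*(3 + C) = 3 + C)
J(v, r) = 6*r
R(sqrt(-40 + 2))/J(W(2), 4) = 180/((6*4)) = 180/24 = 180*(1/24) = 15/2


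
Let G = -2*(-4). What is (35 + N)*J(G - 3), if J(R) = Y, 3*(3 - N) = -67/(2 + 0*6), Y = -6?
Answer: -295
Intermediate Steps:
G = 8
N = 85/6 (N = 3 - (-67)/(3*(2 + 0*6)) = 3 - (-67)/(3*(2 + 0)) = 3 - (-67)/(3*2) = 3 - ⅓*(-67/2) = 3 + 67/6 = 85/6 ≈ 14.167)
J(R) = -6
(35 + N)*J(G - 3) = (35 + 85/6)*(-6) = (295/6)*(-6) = -295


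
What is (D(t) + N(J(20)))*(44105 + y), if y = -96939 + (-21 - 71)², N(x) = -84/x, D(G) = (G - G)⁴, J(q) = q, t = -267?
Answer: 186354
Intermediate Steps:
D(G) = 0 (D(G) = 0⁴ = 0)
y = -88475 (y = -96939 + (-92)² = -96939 + 8464 = -88475)
(D(t) + N(J(20)))*(44105 + y) = (0 - 84/20)*(44105 - 88475) = (0 - 84*1/20)*(-44370) = (0 - 21/5)*(-44370) = -21/5*(-44370) = 186354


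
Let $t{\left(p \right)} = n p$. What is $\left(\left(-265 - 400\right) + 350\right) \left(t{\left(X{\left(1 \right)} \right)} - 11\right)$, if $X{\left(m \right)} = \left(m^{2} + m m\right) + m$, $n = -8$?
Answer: $11025$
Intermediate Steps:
$X{\left(m \right)} = m + 2 m^{2}$ ($X{\left(m \right)} = \left(m^{2} + m^{2}\right) + m = 2 m^{2} + m = m + 2 m^{2}$)
$t{\left(p \right)} = - 8 p$
$\left(\left(-265 - 400\right) + 350\right) \left(t{\left(X{\left(1 \right)} \right)} - 11\right) = \left(\left(-265 - 400\right) + 350\right) \left(- 8 \cdot 1 \left(1 + 2 \cdot 1\right) - 11\right) = \left(-665 + 350\right) \left(- 8 \cdot 1 \left(1 + 2\right) - 11\right) = - 315 \left(- 8 \cdot 1 \cdot 3 - 11\right) = - 315 \left(\left(-8\right) 3 - 11\right) = - 315 \left(-24 - 11\right) = \left(-315\right) \left(-35\right) = 11025$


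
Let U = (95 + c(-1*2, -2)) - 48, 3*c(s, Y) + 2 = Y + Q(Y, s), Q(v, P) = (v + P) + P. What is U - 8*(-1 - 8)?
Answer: 347/3 ≈ 115.67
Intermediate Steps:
Q(v, P) = v + 2*P (Q(v, P) = (P + v) + P = v + 2*P)
c(s, Y) = -⅔ + 2*Y/3 + 2*s/3 (c(s, Y) = -⅔ + (Y + (Y + 2*s))/3 = -⅔ + (2*Y + 2*s)/3 = -⅔ + (2*Y/3 + 2*s/3) = -⅔ + 2*Y/3 + 2*s/3)
U = 131/3 (U = (95 + (-⅔ + (⅔)*(-2) + 2*(-1*2)/3)) - 48 = (95 + (-⅔ - 4/3 + (⅔)*(-2))) - 48 = (95 + (-⅔ - 4/3 - 4/3)) - 48 = (95 - 10/3) - 48 = 275/3 - 48 = 131/3 ≈ 43.667)
U - 8*(-1 - 8) = 131/3 - 8*(-1 - 8) = 131/3 - 8*(-9) = 131/3 + 72 = 347/3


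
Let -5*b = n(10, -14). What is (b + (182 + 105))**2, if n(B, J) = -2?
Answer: 2064969/25 ≈ 82599.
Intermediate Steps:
b = 2/5 (b = -1/5*(-2) = 2/5 ≈ 0.40000)
(b + (182 + 105))**2 = (2/5 + (182 + 105))**2 = (2/5 + 287)**2 = (1437/5)**2 = 2064969/25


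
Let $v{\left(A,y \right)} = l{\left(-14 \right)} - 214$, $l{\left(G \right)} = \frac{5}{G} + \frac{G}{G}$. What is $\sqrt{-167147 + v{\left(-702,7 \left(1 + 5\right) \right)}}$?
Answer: $\frac{i \sqrt{32802630}}{14} \approx 409.1 i$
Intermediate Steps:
$l{\left(G \right)} = 1 + \frac{5}{G}$ ($l{\left(G \right)} = \frac{5}{G} + 1 = 1 + \frac{5}{G}$)
$v{\left(A,y \right)} = - \frac{2987}{14}$ ($v{\left(A,y \right)} = \frac{5 - 14}{-14} - 214 = \left(- \frac{1}{14}\right) \left(-9\right) - 214 = \frac{9}{14} - 214 = - \frac{2987}{14}$)
$\sqrt{-167147 + v{\left(-702,7 \left(1 + 5\right) \right)}} = \sqrt{-167147 - \frac{2987}{14}} = \sqrt{- \frac{2343045}{14}} = \frac{i \sqrt{32802630}}{14}$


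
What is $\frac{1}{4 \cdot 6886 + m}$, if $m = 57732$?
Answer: $\frac{1}{85276} \approx 1.1727 \cdot 10^{-5}$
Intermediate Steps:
$\frac{1}{4 \cdot 6886 + m} = \frac{1}{4 \cdot 6886 + 57732} = \frac{1}{27544 + 57732} = \frac{1}{85276}$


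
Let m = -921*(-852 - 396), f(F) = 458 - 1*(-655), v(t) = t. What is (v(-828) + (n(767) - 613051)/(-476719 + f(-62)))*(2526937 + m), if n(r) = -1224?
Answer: -1445492873953085/475606 ≈ -3.0393e+9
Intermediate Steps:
f(F) = 1113 (f(F) = 458 + 655 = 1113)
m = 1149408 (m = -921*(-1248) = 1149408)
(v(-828) + (n(767) - 613051)/(-476719 + f(-62)))*(2526937 + m) = (-828 + (-1224 - 613051)/(-476719 + 1113))*(2526937 + 1149408) = (-828 - 614275/(-475606))*3676345 = (-828 - 614275*(-1/475606))*3676345 = (-828 + 614275/475606)*3676345 = -393187493/475606*3676345 = -1445492873953085/475606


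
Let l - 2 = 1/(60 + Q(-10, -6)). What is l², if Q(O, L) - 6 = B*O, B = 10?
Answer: 4489/1156 ≈ 3.8832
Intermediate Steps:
Q(O, L) = 6 + 10*O
l = 67/34 (l = 2 + 1/(60 + (6 + 10*(-10))) = 2 + 1/(60 + (6 - 100)) = 2 + 1/(60 - 94) = 2 + 1/(-34) = 2 - 1/34 = 67/34 ≈ 1.9706)
l² = (67/34)² = 4489/1156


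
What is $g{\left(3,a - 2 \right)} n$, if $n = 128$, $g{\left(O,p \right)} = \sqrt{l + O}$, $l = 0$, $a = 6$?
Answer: $128 \sqrt{3} \approx 221.7$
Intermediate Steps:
$g{\left(O,p \right)} = \sqrt{O}$ ($g{\left(O,p \right)} = \sqrt{0 + O} = \sqrt{O}$)
$g{\left(3,a - 2 \right)} n = \sqrt{3} \cdot 128 = 128 \sqrt{3}$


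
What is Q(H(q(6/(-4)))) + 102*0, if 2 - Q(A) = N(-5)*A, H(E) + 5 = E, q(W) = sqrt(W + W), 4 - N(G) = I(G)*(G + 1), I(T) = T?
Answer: -78 + 16*I*sqrt(3) ≈ -78.0 + 27.713*I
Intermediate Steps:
N(G) = 4 - G*(1 + G) (N(G) = 4 - G*(G + 1) = 4 - G*(1 + G))
q(W) = sqrt(2)*sqrt(W) (q(W) = sqrt(2*W) = sqrt(2)*sqrt(W))
H(E) = -5 + E
Q(A) = 2 + 16*A (Q(A) = 2 - (4 - 1*(-5) - 1*(-5)**2)*A = 2 - (4 + 5 - 1*25)*A = 2 - (4 + 5 - 25)*A = 2 - (-16)*A = 2 + 16*A)
Q(H(q(6/(-4)))) + 102*0 = (2 + 16*(-5 + sqrt(2)*sqrt(6/(-4)))) + 102*0 = (2 + 16*(-5 + sqrt(2)*sqrt(6*(-1/4)))) + 0 = (2 + 16*(-5 + sqrt(2)*sqrt(-3/2))) + 0 = (2 + 16*(-5 + sqrt(2)*(I*sqrt(6)/2))) + 0 = (2 + 16*(-5 + I*sqrt(3))) + 0 = (2 + (-80 + 16*I*sqrt(3))) + 0 = (-78 + 16*I*sqrt(3)) + 0 = -78 + 16*I*sqrt(3)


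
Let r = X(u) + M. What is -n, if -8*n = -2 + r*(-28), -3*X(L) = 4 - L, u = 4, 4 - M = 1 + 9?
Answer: 83/4 ≈ 20.750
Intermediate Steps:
M = -6 (M = 4 - (1 + 9) = 4 - 1*10 = 4 - 10 = -6)
X(L) = -4/3 + L/3 (X(L) = -(4 - L)/3 = -4/3 + L/3)
r = -6 (r = (-4/3 + (⅓)*4) - 6 = (-4/3 + 4/3) - 6 = 0 - 6 = -6)
n = -83/4 (n = -(-2 - 6*(-28))/8 = -(-2 + 168)/8 = -⅛*166 = -83/4 ≈ -20.750)
-n = -1*(-83/4) = 83/4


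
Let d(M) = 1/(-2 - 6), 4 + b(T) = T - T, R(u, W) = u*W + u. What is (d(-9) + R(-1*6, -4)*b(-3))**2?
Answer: 332929/64 ≈ 5202.0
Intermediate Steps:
R(u, W) = u + W*u (R(u, W) = W*u + u = u + W*u)
b(T) = -4 (b(T) = -4 + (T - T) = -4 + 0 = -4)
d(M) = -1/8 (d(M) = 1/(-8) = -1/8)
(d(-9) + R(-1*6, -4)*b(-3))**2 = (-1/8 + ((-1*6)*(1 - 4))*(-4))**2 = (-1/8 - 6*(-3)*(-4))**2 = (-1/8 + 18*(-4))**2 = (-1/8 - 72)**2 = (-577/8)**2 = 332929/64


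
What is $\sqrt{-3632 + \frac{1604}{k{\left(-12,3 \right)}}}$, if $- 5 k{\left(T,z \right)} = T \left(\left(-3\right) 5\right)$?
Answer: $\frac{i \sqrt{33089}}{3} \approx 60.635 i$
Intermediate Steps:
$k{\left(T,z \right)} = 3 T$ ($k{\left(T,z \right)} = - \frac{T \left(\left(-3\right) 5\right)}{5} = - \frac{T \left(-15\right)}{5} = - \frac{\left(-15\right) T}{5} = 3 T$)
$\sqrt{-3632 + \frac{1604}{k{\left(-12,3 \right)}}} = \sqrt{-3632 + \frac{1604}{3 \left(-12\right)}} = \sqrt{-3632 + \frac{1604}{-36}} = \sqrt{-3632 + 1604 \left(- \frac{1}{36}\right)} = \sqrt{-3632 - \frac{401}{9}} = \sqrt{- \frac{33089}{9}} = \frac{i \sqrt{33089}}{3}$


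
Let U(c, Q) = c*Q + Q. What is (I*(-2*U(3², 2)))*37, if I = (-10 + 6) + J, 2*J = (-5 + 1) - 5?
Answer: 12580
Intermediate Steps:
J = -9/2 (J = ((-5 + 1) - 5)/2 = (-4 - 5)/2 = (½)*(-9) = -9/2 ≈ -4.5000)
U(c, Q) = Q + Q*c (U(c, Q) = Q*c + Q = Q + Q*c)
I = -17/2 (I = (-10 + 6) - 9/2 = -4 - 9/2 = -17/2 ≈ -8.5000)
(I*(-2*U(3², 2)))*37 = -(-17)*2*(1 + 3²)*37 = -(-17)*2*(1 + 9)*37 = -(-17)*2*10*37 = -(-17)*20*37 = -17/2*(-40)*37 = 340*37 = 12580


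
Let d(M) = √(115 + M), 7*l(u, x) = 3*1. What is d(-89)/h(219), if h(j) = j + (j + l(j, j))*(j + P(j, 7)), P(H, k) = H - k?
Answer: 7*√26/663549 ≈ 5.3791e-5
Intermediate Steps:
l(u, x) = 3/7 (l(u, x) = (3*1)/7 = (⅐)*3 = 3/7)
h(j) = j + (-7 + 2*j)*(3/7 + j) (h(j) = j + (j + 3/7)*(j + (j - 1*7)) = j + (3/7 + j)*(j + (j - 7)) = j + (3/7 + j)*(j + (-7 + j)) = j + (3/7 + j)*(-7 + 2*j) = j + (-7 + 2*j)*(3/7 + j))
d(-89)/h(219) = √(115 - 89)/(-3 + 2*219² - 36/7*219) = √26/(-3 + 2*47961 - 7884/7) = √26/(-3 + 95922 - 7884/7) = √26/(663549/7) = √26*(7/663549) = 7*√26/663549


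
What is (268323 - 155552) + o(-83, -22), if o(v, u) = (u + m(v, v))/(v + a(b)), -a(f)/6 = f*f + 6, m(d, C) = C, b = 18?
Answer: 232646678/2063 ≈ 1.1277e+5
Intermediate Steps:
a(f) = -36 - 6*f**2 (a(f) = -6*(f*f + 6) = -6*(f**2 + 6) = -6*(6 + f**2) = -36 - 6*f**2)
o(v, u) = (u + v)/(-1980 + v) (o(v, u) = (u + v)/(v + (-36 - 6*18**2)) = (u + v)/(v + (-36 - 6*324)) = (u + v)/(v + (-36 - 1944)) = (u + v)/(v - 1980) = (u + v)/(-1980 + v))
(268323 - 155552) + o(-83, -22) = (268323 - 155552) + (-22 - 83)/(-1980 - 83) = 112771 - 105/(-2063) = 112771 - 1/2063*(-105) = 112771 + 105/2063 = 232646678/2063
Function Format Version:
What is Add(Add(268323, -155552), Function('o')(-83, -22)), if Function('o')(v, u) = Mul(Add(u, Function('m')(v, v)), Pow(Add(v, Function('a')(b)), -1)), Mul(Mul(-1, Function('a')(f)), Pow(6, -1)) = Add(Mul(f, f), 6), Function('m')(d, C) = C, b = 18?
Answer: Rational(232646678, 2063) ≈ 1.1277e+5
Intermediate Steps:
Function('a')(f) = Add(-36, Mul(-6, Pow(f, 2))) (Function('a')(f) = Mul(-6, Add(Mul(f, f), 6)) = Mul(-6, Add(Pow(f, 2), 6)) = Mul(-6, Add(6, Pow(f, 2))) = Add(-36, Mul(-6, Pow(f, 2))))
Function('o')(v, u) = Mul(Pow(Add(-1980, v), -1), Add(u, v)) (Function('o')(v, u) = Mul(Add(u, v), Pow(Add(v, Add(-36, Mul(-6, Pow(18, 2)))), -1)) = Mul(Add(u, v), Pow(Add(v, Add(-36, Mul(-6, 324))), -1)) = Mul(Add(u, v), Pow(Add(v, Add(-36, -1944)), -1)) = Mul(Add(u, v), Pow(Add(v, -1980), -1)) = Mul(Add(u, v), Pow(Add(-1980, v), -1)) = Mul(Pow(Add(-1980, v), -1), Add(u, v)))
Add(Add(268323, -155552), Function('o')(-83, -22)) = Add(Add(268323, -155552), Mul(Pow(Add(-1980, -83), -1), Add(-22, -83))) = Add(112771, Mul(Pow(-2063, -1), -105)) = Add(112771, Mul(Rational(-1, 2063), -105)) = Add(112771, Rational(105, 2063)) = Rational(232646678, 2063)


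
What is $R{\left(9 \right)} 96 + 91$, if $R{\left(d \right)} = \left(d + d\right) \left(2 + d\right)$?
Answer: $19099$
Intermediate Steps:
$R{\left(d \right)} = 2 d \left(2 + d\right)$
$R{\left(9 \right)} 96 + 91 = 2 \cdot 9 \left(2 + 9\right) 96 + 91 = 2 \cdot 9 \cdot 11 \cdot 96 + 91 = 198 \cdot 96 + 91 = 19008 + 91 = 19099$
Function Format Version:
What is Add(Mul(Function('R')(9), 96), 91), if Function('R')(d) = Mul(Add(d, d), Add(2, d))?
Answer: 19099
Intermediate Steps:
Function('R')(d) = Mul(2, d, Add(2, d)) (Function('R')(d) = Mul(Mul(2, d), Add(2, d)) = Mul(2, d, Add(2, d)))
Add(Mul(Function('R')(9), 96), 91) = Add(Mul(Mul(2, 9, Add(2, 9)), 96), 91) = Add(Mul(Mul(2, 9, 11), 96), 91) = Add(Mul(198, 96), 91) = Add(19008, 91) = 19099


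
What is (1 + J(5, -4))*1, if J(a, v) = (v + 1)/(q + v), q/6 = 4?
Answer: 17/20 ≈ 0.85000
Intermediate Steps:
q = 24 (q = 6*4 = 24)
J(a, v) = (1 + v)/(24 + v) (J(a, v) = (v + 1)/(24 + v) = (1 + v)/(24 + v))
(1 + J(5, -4))*1 = (1 + (1 - 4)/(24 - 4))*1 = (1 - 3/20)*1 = (17/20)*1 = 17/20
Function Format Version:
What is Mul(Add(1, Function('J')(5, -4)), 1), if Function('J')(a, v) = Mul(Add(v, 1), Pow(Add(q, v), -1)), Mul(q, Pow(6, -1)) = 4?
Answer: Rational(17, 20) ≈ 0.85000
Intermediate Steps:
q = 24 (q = Mul(6, 4) = 24)
Function('J')(a, v) = Mul(Pow(Add(24, v), -1), Add(1, v)) (Function('J')(a, v) = Mul(Add(v, 1), Pow(Add(24, v), -1)) = Mul(Add(1, v), Pow(Add(24, v), -1)) = Mul(Pow(Add(24, v), -1), Add(1, v)))
Mul(Add(1, Function('J')(5, -4)), 1) = Mul(Add(1, Mul(Pow(Add(24, -4), -1), Add(1, -4))), 1) = Mul(Add(1, Mul(Pow(20, -1), -3)), 1) = Mul(Add(1, Mul(Rational(1, 20), -3)), 1) = Mul(Add(1, Rational(-3, 20)), 1) = Mul(Rational(17, 20), 1) = Rational(17, 20)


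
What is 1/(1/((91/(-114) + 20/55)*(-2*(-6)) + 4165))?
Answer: 869395/209 ≈ 4159.8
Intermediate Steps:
1/(1/((91/(-114) + 20/55)*(-2*(-6)) + 4165)) = 1/(1/((91*(-1/114) + 20*(1/55))*12 + 4165)) = 1/(1/((-91/114 + 4/11)*12 + 4165)) = 1/(1/(-545/1254*12 + 4165)) = 1/(1/(-1090/209 + 4165)) = 1/(1/(869395/209)) = 1/(209/869395) = 869395/209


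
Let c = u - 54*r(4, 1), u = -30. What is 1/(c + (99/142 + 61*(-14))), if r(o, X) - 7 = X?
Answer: -142/186773 ≈ -0.00076028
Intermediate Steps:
r(o, X) = 7 + X
c = -462 (c = -30 - 54*(7 + 1) = -30 - 54*8 = -30 - 432 = -462)
1/(c + (99/142 + 61*(-14))) = 1/(-462 + (99/142 + 61*(-14))) = 1/(-462 + (99*(1/142) - 854)) = 1/(-462 + (99/142 - 854)) = 1/(-462 - 121169/142) = 1/(-186773/142) = -142/186773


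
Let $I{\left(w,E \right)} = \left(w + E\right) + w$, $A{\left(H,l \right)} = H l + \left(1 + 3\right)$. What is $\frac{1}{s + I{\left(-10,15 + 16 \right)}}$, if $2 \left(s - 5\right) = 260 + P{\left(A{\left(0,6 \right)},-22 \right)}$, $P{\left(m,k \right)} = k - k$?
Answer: $\frac{1}{146} \approx 0.0068493$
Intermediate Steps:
$A{\left(H,l \right)} = 4 + H l$ ($A{\left(H,l \right)} = H l + 4 = 4 + H l$)
$I{\left(w,E \right)} = E + 2 w$ ($I{\left(w,E \right)} = \left(E + w\right) + w = E + 2 w$)
$P{\left(m,k \right)} = 0$
$s = 135$ ($s = 5 + \frac{260 + 0}{2} = 5 + \frac{1}{2} \cdot 260 = 5 + 130 = 135$)
$\frac{1}{s + I{\left(-10,15 + 16 \right)}} = \frac{1}{135 + \left(\left(15 + 16\right) + 2 \left(-10\right)\right)} = \frac{1}{135 + \left(31 - 20\right)} = \frac{1}{135 + 11} = \frac{1}{146}$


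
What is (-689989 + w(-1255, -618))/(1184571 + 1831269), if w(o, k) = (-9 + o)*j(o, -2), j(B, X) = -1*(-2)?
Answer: -230839/1005280 ≈ -0.22963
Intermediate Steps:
j(B, X) = 2
w(o, k) = -18 + 2*o (w(o, k) = (-9 + o)*2 = -18 + 2*o)
(-689989 + w(-1255, -618))/(1184571 + 1831269) = (-689989 + (-18 + 2*(-1255)))/(1184571 + 1831269) = (-689989 + (-18 - 2510))/3015840 = (-689989 - 2528)*(1/3015840) = -692517*1/3015840 = -230839/1005280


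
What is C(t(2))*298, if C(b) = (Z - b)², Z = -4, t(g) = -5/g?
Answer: 1341/2 ≈ 670.50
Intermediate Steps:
C(b) = (-4 - b)²
C(t(2))*298 = (4 - 5/2)²*298 = (3/2)²*298 = (9/4)*298 = 1341/2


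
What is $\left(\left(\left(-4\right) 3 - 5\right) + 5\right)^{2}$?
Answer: $144$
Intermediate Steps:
$\left(\left(\left(-4\right) 3 - 5\right) + 5\right)^{2} = \left(\left(-12 - 5\right) + 5\right)^{2} = \left(-17 + 5\right)^{2} = \left(-12\right)^{2} = 144$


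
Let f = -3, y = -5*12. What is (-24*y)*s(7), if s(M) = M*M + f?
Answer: 66240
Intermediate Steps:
y = -60
s(M) = -3 + M**2 (s(M) = M*M - 3 = M**2 - 3 = -3 + M**2)
(-24*y)*s(7) = (-24*(-60))*(-3 + 7**2) = 1440*(-3 + 49) = 1440*46 = 66240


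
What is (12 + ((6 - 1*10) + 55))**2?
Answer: 3969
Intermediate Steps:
(12 + ((6 - 1*10) + 55))**2 = (12 + ((6 - 10) + 55))**2 = (12 + (-4 + 55))**2 = (12 + 51)**2 = 63**2 = 3969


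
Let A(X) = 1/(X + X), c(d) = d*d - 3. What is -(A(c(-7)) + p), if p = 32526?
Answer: -2992393/92 ≈ -32526.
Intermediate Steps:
c(d) = -3 + d**2 (c(d) = d**2 - 3 = -3 + d**2)
A(X) = 1/(2*X)
-(A(c(-7)) + p) = -(1/(2*(-3 + (-7)**2)) + 32526) = -(1/(2*(-3 + 49)) + 32526) = -((1/2)/46 + 32526) = -((1/2)*(1/46) + 32526) = -(1/92 + 32526) = -1*2992393/92 = -2992393/92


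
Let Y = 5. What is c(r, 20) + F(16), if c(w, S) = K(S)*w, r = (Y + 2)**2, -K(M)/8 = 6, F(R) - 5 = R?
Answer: -2331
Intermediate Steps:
F(R) = 5 + R
K(M) = -48 (K(M) = -8*6 = -48)
r = 49 (r = (5 + 2)**2 = 7**2 = 49)
c(w, S) = -48*w
c(r, 20) + F(16) = -48*49 + (5 + 16) = -2352 + 21 = -2331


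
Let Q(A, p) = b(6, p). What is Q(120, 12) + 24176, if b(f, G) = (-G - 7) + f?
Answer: 24163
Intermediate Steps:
b(f, G) = -7 + f - G (b(f, G) = (-7 - G) + f = -7 + f - G)
Q(A, p) = -1 - p (Q(A, p) = -7 + 6 - p = -1 - p)
Q(120, 12) + 24176 = (-1 - 1*12) + 24176 = (-1 - 12) + 24176 = -13 + 24176 = 24163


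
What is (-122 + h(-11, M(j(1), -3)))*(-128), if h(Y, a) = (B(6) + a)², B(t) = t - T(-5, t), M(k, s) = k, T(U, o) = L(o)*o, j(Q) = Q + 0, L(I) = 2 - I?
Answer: -107392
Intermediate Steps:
j(Q) = Q
T(U, o) = o*(2 - o) (T(U, o) = (2 - o)*o = o*(2 - o))
B(t) = t - t*(2 - t)
h(Y, a) = (30 + a)² (h(Y, a) = (6*(-1 + 6) + a)² = (6*5 + a)² = (30 + a)²)
(-122 + h(-11, M(j(1), -3)))*(-128) = (-122 + (30 + 1)²)*(-128) = (-122 + 31²)*(-128) = (-122 + 961)*(-128) = 839*(-128) = -107392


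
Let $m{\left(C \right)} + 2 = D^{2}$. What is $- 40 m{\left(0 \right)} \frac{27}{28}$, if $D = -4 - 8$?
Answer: $- \frac{38340}{7} \approx -5477.1$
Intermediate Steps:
$D = -12$ ($D = -4 - 8 = -12$)
$m{\left(C \right)} = 142$ ($m{\left(C \right)} = -2 + \left(-12\right)^{2} = -2 + 144 = 142$)
$- 40 m{\left(0 \right)} \frac{27}{28} = \left(-40\right) 142 \cdot \frac{27}{28} = - 5680 \cdot 27 \cdot \frac{1}{28} = \left(-5680\right) \frac{27}{28} = - \frac{38340}{7}$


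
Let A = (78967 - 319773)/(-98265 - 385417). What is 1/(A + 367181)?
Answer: 241841/88799540624 ≈ 2.7234e-6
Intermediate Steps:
A = 120403/241841 (A = -240806/(-483682) = -240806*(-1/483682) = 120403/241841 ≈ 0.49786)
1/(A + 367181) = 1/(120403/241841 + 367181) = 1/(88799540624/241841) = 241841/88799540624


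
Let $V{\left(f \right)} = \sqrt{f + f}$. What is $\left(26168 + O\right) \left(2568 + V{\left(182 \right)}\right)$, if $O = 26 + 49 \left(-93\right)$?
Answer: $55563816 + 43274 \sqrt{91} \approx 5.5977 \cdot 10^{7}$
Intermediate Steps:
$V{\left(f \right)} = \sqrt{2} \sqrt{f}$ ($V{\left(f \right)} = \sqrt{2 f} = \sqrt{2} \sqrt{f}$)
$O = -4531$ ($O = 26 - 4557 = -4531$)
$\left(26168 + O\right) \left(2568 + V{\left(182 \right)}\right) = \left(26168 - 4531\right) \left(2568 + \sqrt{2} \sqrt{182}\right) = 21637 \left(2568 + 2 \sqrt{91}\right) = 55563816 + 43274 \sqrt{91}$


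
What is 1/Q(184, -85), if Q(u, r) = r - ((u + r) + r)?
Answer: -1/99 ≈ -0.010101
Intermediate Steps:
Q(u, r) = -r - u (Q(u, r) = r - ((r + u) + r) = r - (u + 2*r) = r + (-u - 2*r) = -r - u)
1/Q(184, -85) = 1/(-1*(-85) - 1*184) = 1/(85 - 184) = 1/(-99) = -1/99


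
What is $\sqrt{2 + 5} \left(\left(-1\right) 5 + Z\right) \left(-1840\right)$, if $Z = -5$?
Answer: $18400 \sqrt{7} \approx 48682.0$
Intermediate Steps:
$\sqrt{2 + 5} \left(\left(-1\right) 5 + Z\right) \left(-1840\right) = \sqrt{2 + 5} \left(\left(-1\right) 5 - 5\right) \left(-1840\right) = \sqrt{7} \left(-5 - 5\right) \left(-1840\right) = \sqrt{7} \left(-10\right) \left(-1840\right) = - 10 \sqrt{7} \left(-1840\right) = 18400 \sqrt{7}$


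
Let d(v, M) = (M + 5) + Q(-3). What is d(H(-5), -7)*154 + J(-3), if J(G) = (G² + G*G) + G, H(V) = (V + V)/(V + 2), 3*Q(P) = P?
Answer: -447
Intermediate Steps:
Q(P) = P/3
H(V) = 2*V/(2 + V) (H(V) = (2*V)/(2 + V) = 2*V/(2 + V))
d(v, M) = 4 + M (d(v, M) = (M + 5) + (⅓)*(-3) = (5 + M) - 1 = 4 + M)
J(G) = G + 2*G² (J(G) = (G² + G²) + G = 2*G² + G = G + 2*G²)
d(H(-5), -7)*154 + J(-3) = (4 - 7)*154 - 3*(1 + 2*(-3)) = -3*154 - 3*(1 - 6) = -462 - 3*(-5) = -462 + 15 = -447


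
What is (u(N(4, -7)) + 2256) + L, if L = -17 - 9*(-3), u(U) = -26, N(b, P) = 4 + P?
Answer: 2240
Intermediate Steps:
L = 10 (L = -17 + 27 = 10)
(u(N(4, -7)) + 2256) + L = (-26 + 2256) + 10 = 2230 + 10 = 2240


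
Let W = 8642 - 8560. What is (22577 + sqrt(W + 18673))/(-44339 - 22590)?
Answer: -22577/66929 - 11*sqrt(155)/66929 ≈ -0.33937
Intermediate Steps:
W = 82
(22577 + sqrt(W + 18673))/(-44339 - 22590) = (22577 + sqrt(82 + 18673))/(-44339 - 22590) = (22577 + sqrt(18755))/(-66929) = (22577 + 11*sqrt(155))*(-1/66929) = -22577/66929 - 11*sqrt(155)/66929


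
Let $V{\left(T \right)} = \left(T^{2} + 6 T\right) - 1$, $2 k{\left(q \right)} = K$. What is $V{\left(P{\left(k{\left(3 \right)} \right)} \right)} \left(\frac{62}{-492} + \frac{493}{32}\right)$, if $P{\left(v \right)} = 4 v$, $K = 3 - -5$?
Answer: $\frac{7036731}{1312} \approx 5363.4$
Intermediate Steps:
$K = 8$ ($K = 3 + 5 = 8$)
$k{\left(q \right)} = 4$ ($k{\left(q \right)} = \frac{1}{2} \cdot 8 = 4$)
$V{\left(T \right)} = -1 + T^{2} + 6 T$
$V{\left(P{\left(k{\left(3 \right)} \right)} \right)} \left(\frac{62}{-492} + \frac{493}{32}\right) = \left(-1 + \left(4 \cdot 4\right)^{2} + 6 \cdot 4 \cdot 4\right) \left(\frac{62}{-492} + \frac{493}{32}\right) = \left(-1 + 16^{2} + 6 \cdot 16\right) \left(62 \left(- \frac{1}{492}\right) + 493 \cdot \frac{1}{32}\right) = \left(-1 + 256 + 96\right) \left(- \frac{31}{246} + \frac{493}{32}\right) = 351 \cdot \frac{60143}{3936} = \frac{7036731}{1312}$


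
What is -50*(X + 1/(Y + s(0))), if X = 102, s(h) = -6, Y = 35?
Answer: -147950/29 ≈ -5101.7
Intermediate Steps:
-50*(X + 1/(Y + s(0))) = -50*(102 + 1/(35 - 6)) = -50*(102 + 1/29) = -50*2959/29 = -147950/29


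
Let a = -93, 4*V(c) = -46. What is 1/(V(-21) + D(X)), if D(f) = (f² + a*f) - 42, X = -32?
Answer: 2/7893 ≈ 0.00025339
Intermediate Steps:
V(c) = -23/2 (V(c) = (¼)*(-46) = -23/2)
D(f) = -42 + f² - 93*f (D(f) = (f² - 93*f) - 42 = -42 + f² - 93*f)
1/(V(-21) + D(X)) = 1/(-23/2 + (-42 + (-32)² - 93*(-32))) = 1/(-23/2 + (-42 + 1024 + 2976)) = 1/(-23/2 + 3958) = 1/(7893/2) = 2/7893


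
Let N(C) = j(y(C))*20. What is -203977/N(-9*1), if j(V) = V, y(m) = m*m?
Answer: -203977/1620 ≈ -125.91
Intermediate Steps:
y(m) = m**2
N(C) = 20*C**2 (N(C) = C**2*20 = 20*C**2)
-203977/N(-9*1) = -203977/(20*(-9*1)**2) = -203977/(20*(-9)**2) = -203977/(20*81) = -203977/1620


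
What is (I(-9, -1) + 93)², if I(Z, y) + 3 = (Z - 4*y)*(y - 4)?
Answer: 13225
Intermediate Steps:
I(Z, y) = -3 + (-4 + y)*(Z - 4*y) (I(Z, y) = -3 + (Z - 4*y)*(y - 4) = -3 + (Z - 4*y)*(-4 + y) = -3 + (-4 + y)*(Z - 4*y))
(I(-9, -1) + 93)² = ((-3 - 4*(-9) - 4*(-1)² + 16*(-1) - 9*(-1)) + 93)² = ((-3 + 36 - 4*1 - 16 + 9) + 93)² = ((-3 + 36 - 4 - 16 + 9) + 93)² = (22 + 93)² = 115² = 13225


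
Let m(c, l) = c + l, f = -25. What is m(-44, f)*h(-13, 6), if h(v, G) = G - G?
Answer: 0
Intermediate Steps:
h(v, G) = 0
m(-44, f)*h(-13, 6) = (-44 - 25)*0 = -69*0 = 0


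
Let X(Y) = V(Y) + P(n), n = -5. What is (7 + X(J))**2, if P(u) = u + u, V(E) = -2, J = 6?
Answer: 25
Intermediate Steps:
P(u) = 2*u
X(Y) = -12 (X(Y) = -2 + 2*(-5) = -2 - 10 = -12)
(7 + X(J))**2 = (7 - 12)**2 = (-5)**2 = 25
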